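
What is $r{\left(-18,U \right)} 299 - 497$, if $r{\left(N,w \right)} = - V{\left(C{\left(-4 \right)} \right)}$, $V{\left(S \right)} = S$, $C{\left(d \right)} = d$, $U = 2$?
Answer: $699$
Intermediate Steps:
$r{\left(N,w \right)} = 4$ ($r{\left(N,w \right)} = \left(-1\right) \left(-4\right) = 4$)
$r{\left(-18,U \right)} 299 - 497 = 4 \cdot 299 - 497 = 1196 - 497 = 699$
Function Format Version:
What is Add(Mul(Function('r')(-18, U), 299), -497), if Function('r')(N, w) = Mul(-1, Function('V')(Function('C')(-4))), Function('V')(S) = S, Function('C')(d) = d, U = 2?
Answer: 699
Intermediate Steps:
Function('r')(N, w) = 4 (Function('r')(N, w) = Mul(-1, -4) = 4)
Add(Mul(Function('r')(-18, U), 299), -497) = Add(Mul(4, 299), -497) = Add(1196, -497) = 699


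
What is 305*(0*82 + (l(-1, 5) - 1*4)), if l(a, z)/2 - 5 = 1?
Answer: 2440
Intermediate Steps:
l(a, z) = 12 (l(a, z) = 10 + 2*1 = 10 + 2 = 12)
305*(0*82 + (l(-1, 5) - 1*4)) = 305*(0*82 + (12 - 1*4)) = 305*(0 + (12 - 4)) = 305*(0 + 8) = 305*8 = 2440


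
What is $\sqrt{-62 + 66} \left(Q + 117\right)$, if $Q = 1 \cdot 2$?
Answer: $238$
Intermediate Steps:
$Q = 2$
$\sqrt{-62 + 66} \left(Q + 117\right) = \sqrt{-62 + 66} \left(2 + 117\right) = \sqrt{4} \cdot 119 = 2 \cdot 119 = 238$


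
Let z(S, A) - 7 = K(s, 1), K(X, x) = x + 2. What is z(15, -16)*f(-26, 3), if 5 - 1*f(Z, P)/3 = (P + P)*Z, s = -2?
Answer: 4830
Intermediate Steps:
K(X, x) = 2 + x
z(S, A) = 10 (z(S, A) = 7 + (2 + 1) = 7 + 3 = 10)
f(Z, P) = 15 - 6*P*Z (f(Z, P) = 15 - 3*(P + P)*Z = 15 - 3*2*P*Z = 15 - 6*P*Z)
z(15, -16)*f(-26, 3) = 10*(15 - 6*3*(-26)) = 10*(15 + 468) = 10*483 = 4830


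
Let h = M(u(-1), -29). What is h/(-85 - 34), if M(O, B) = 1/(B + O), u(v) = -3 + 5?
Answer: 1/3213 ≈ 0.00031124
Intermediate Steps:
u(v) = 2
h = -1/27 (h = 1/(-29 + 2) = 1/(-27) = -1/27 ≈ -0.037037)
h/(-85 - 34) = -1/27/(-85 - 34) = -1/27/(-119) = -1/119*(-1/27) = 1/3213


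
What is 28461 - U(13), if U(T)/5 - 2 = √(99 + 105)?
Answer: 28451 - 10*√51 ≈ 28380.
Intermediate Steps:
U(T) = 10 + 10*√51 (U(T) = 10 + 5*√(99 + 105) = 10 + 5*√204 = 10 + 5*(2*√51) = 10 + 10*√51)
28461 - U(13) = 28461 - (10 + 10*√51) = 28461 + (-10 - 10*√51) = 28451 - 10*√51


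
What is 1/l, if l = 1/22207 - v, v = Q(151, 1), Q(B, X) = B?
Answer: -22207/3353256 ≈ -0.0066225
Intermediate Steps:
v = 151
l = -3353256/22207 (l = 1/22207 - 1*151 = 1/22207 - 151 = -3353256/22207 ≈ -151.00)
1/l = 1/(-3353256/22207) = -22207/3353256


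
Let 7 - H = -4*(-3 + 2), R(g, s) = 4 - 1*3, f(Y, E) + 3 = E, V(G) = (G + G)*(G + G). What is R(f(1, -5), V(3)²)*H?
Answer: 3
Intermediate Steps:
V(G) = 4*G² (V(G) = (2*G)*(2*G) = 4*G²)
f(Y, E) = -3 + E
R(g, s) = 1 (R(g, s) = 4 - 3 = 1)
H = 3 (H = 7 - (-4)*(-3 + 2) = 7 - (-4)*(-1) = 7 - 1*4 = 7 - 4 = 3)
R(f(1, -5), V(3)²)*H = 1*3 = 3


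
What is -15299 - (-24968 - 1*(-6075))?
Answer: 3594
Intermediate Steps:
-15299 - (-24968 - 1*(-6075)) = -15299 - (-24968 + 6075) = -15299 - 1*(-18893) = -15299 + 18893 = 3594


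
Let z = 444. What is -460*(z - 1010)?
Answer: 260360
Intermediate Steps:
-460*(z - 1010) = -460*(444 - 1010) = -460*(-566) = 260360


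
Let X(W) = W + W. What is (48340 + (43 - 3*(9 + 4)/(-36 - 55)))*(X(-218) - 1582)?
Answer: -683464312/7 ≈ -9.7638e+7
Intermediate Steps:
X(W) = 2*W
(48340 + (43 - 3*(9 + 4)/(-36 - 55)))*(X(-218) - 1582) = (48340 + (43 - 3*(9 + 4)/(-36 - 55)))*(2*(-218) - 1582) = (48340 + (43 - 39/(-91)))*(-436 - 1582) = (48340 + (43 - 39*(-1)/91))*(-2018) = (48340 + (43 - 3*(-⅐)))*(-2018) = (48340 + (43 + 3/7))*(-2018) = (48340 + 304/7)*(-2018) = (338684/7)*(-2018) = -683464312/7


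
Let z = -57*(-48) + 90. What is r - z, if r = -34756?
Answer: -37582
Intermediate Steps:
z = 2826 (z = 2736 + 90 = 2826)
r - z = -34756 - 1*2826 = -34756 - 2826 = -37582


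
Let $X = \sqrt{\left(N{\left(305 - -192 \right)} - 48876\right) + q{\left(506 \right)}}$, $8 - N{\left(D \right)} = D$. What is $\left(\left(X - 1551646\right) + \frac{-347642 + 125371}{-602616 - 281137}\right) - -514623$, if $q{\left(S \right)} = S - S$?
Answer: $- \frac{916471965048}{883753} + 3 i \sqrt{5485} \approx -1.037 \cdot 10^{6} + 222.18 i$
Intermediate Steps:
$N{\left(D \right)} = 8 - D$
$q{\left(S \right)} = 0$
$X = 3 i \sqrt{5485}$ ($X = \sqrt{\left(\left(8 - \left(305 - -192\right)\right) - 48876\right) + 0} = \sqrt{\left(\left(8 - \left(305 + 192\right)\right) - 48876\right) + 0} = \sqrt{\left(\left(8 - 497\right) - 48876\right) + 0} = \sqrt{\left(-489 - 48876\right) + 0} = \sqrt{-49365 + 0} = \sqrt{-49365} = 3 i \sqrt{5485} \approx 222.18 i$)
$\left(\left(X - 1551646\right) + \frac{-347642 + 125371}{-602616 - 281137}\right) - -514623 = \left(\left(3 i \sqrt{5485} - 1551646\right) + \frac{-347642 + 125371}{-602616 - 281137}\right) - -514623 = \left(\left(-1551646 + 3 i \sqrt{5485}\right) - \frac{222271}{-883753}\right) + 514623 = \left(\left(-1551646 + 3 i \sqrt{5485}\right) - - \frac{222271}{883753}\right) + 514623 = \left(\left(-1551646 + 3 i \sqrt{5485}\right) + \frac{222271}{883753}\right) + 514623 = \left(- \frac{1371271585167}{883753} + 3 i \sqrt{5485}\right) + 514623 = - \frac{916471965048}{883753} + 3 i \sqrt{5485}$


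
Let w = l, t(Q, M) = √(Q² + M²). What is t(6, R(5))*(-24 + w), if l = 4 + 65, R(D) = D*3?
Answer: 135*√29 ≈ 727.00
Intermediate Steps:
R(D) = 3*D
l = 69
t(Q, M) = √(M² + Q²)
w = 69
t(6, R(5))*(-24 + w) = √((3*5)² + 6²)*(-24 + 69) = √(15² + 36)*45 = √(225 + 36)*45 = √261*45 = (3*√29)*45 = 135*√29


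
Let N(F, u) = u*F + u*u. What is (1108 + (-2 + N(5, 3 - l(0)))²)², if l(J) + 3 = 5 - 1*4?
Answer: 11641744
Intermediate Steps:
l(J) = -2 (l(J) = -3 + (5 - 1*4) = -3 + (5 - 4) = -3 + 1 = -2)
N(F, u) = u² + F*u (N(F, u) = F*u + u² = u² + F*u)
(1108 + (-2 + N(5, 3 - l(0)))²)² = (1108 + (-2 + (3 - 1*(-2))*(5 + (3 - 1*(-2))))²)² = (1108 + (-2 + (3 + 2)*(5 + (3 + 2)))²)² = (1108 + (-2 + 5*(5 + 5))²)² = (1108 + (-2 + 5*10)²)² = (1108 + (-2 + 50)²)² = (1108 + 48²)² = (1108 + 2304)² = 3412² = 11641744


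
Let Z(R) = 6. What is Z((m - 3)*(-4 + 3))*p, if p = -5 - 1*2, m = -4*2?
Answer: -42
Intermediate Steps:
m = -8
p = -7 (p = -5 - 2 = -7)
Z((m - 3)*(-4 + 3))*p = 6*(-7) = -42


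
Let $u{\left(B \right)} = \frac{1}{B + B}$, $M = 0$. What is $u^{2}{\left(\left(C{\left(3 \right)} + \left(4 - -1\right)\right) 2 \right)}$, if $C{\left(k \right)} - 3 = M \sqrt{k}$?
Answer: $\frac{1}{1024} \approx 0.00097656$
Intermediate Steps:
$C{\left(k \right)} = 3$ ($C{\left(k \right)} = 3 + 0 \sqrt{k} = 3 + 0 = 3$)
$u{\left(B \right)} = \frac{1}{2 B}$
$u^{2}{\left(\left(C{\left(3 \right)} + \left(4 - -1\right)\right) 2 \right)} = \left(\frac{1}{2 \left(3 + \left(4 - -1\right)\right) 2}\right)^{2} = \left(\frac{1}{2 \left(3 + \left(4 + 1\right)\right) 2}\right)^{2} = \left(\frac{1}{2 \left(3 + 5\right) 2}\right)^{2} = \left(\frac{1}{2 \cdot 8 \cdot 2}\right)^{2} = \left(\frac{1}{2 \cdot 16}\right)^{2} = \left(\frac{1}{2} \cdot \frac{1}{16}\right)^{2} = \left(\frac{1}{32}\right)^{2} = \frac{1}{1024}$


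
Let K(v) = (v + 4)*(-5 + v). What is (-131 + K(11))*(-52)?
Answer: 2132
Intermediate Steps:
K(v) = (-5 + v)*(4 + v) (K(v) = (4 + v)*(-5 + v) = (-5 + v)*(4 + v))
(-131 + K(11))*(-52) = (-131 + (-20 + 11² - 1*11))*(-52) = (-131 + (-20 + 121 - 11))*(-52) = (-131 + 90)*(-52) = -41*(-52) = 2132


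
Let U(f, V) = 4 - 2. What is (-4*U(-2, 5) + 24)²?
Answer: 256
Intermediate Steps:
U(f, V) = 2
(-4*U(-2, 5) + 24)² = (-4*2 + 24)² = (-8 + 24)² = 16² = 256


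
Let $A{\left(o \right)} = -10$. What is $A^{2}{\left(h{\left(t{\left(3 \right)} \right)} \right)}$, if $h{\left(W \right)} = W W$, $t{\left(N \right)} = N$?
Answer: $100$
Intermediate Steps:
$h{\left(W \right)} = W^{2}$
$A^{2}{\left(h{\left(t{\left(3 \right)} \right)} \right)} = \left(-10\right)^{2} = 100$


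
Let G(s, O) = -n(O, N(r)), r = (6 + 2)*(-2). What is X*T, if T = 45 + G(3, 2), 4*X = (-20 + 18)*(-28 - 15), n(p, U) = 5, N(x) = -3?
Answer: 860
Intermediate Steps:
r = -16 (r = 8*(-2) = -16)
X = 43/2 (X = ((-20 + 18)*(-28 - 15))/4 = (-2*(-43))/4 = (1/4)*86 = 43/2 ≈ 21.500)
G(s, O) = -5 (G(s, O) = -1*5 = -5)
T = 40 (T = 45 - 5 = 40)
X*T = (43/2)*40 = 860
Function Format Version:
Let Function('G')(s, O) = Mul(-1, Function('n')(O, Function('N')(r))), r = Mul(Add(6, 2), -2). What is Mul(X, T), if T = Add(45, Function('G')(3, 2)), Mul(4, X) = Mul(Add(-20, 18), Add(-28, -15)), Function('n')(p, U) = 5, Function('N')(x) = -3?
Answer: 860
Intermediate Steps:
r = -16 (r = Mul(8, -2) = -16)
X = Rational(43, 2) (X = Mul(Rational(1, 4), Mul(Add(-20, 18), Add(-28, -15))) = Mul(Rational(1, 4), Mul(-2, -43)) = Mul(Rational(1, 4), 86) = Rational(43, 2) ≈ 21.500)
Function('G')(s, O) = -5 (Function('G')(s, O) = Mul(-1, 5) = -5)
T = 40 (T = Add(45, -5) = 40)
Mul(X, T) = Mul(Rational(43, 2), 40) = 860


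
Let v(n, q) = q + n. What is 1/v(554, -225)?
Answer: 1/329 ≈ 0.0030395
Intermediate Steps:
v(n, q) = n + q
1/v(554, -225) = 1/(554 - 225) = 1/329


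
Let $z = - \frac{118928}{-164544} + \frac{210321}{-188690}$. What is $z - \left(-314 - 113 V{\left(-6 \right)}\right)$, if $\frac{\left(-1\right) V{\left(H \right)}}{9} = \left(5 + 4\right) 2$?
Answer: $- \frac{17457009892357}{970243980} \approx -17992.0$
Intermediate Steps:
$V{\left(H \right)} = -162$ ($V{\left(H \right)} = - 9 \left(5 + 4\right) 2 = - 9 \cdot 9 \cdot 2 = \left(-9\right) 18 = -162$)
$z = - \frac{380204197}{970243980}$ ($z = \left(-118928\right) \left(- \frac{1}{164544}\right) + 210321 \left(- \frac{1}{188690}\right) = \frac{7433}{10284} - \frac{210321}{188690} = - \frac{380204197}{970243980} \approx -0.39186$)
$z - \left(-314 - 113 V{\left(-6 \right)}\right) = - \frac{380204197}{970243980} - \left(-314 - -18306\right) = - \frac{380204197}{970243980} - \left(-314 + 18306\right) = - \frac{380204197}{970243980} - 17992 = - \frac{17457009892357}{970243980}$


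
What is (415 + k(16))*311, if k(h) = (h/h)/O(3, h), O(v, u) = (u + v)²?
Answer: 46592776/361 ≈ 1.2907e+5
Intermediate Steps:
k(h) = (3 + h)⁻² (k(h) = (h/h)/((h + 3)²) = 1/(3 + h)² = (3 + h)⁻²)
(415 + k(16))*311 = (415 + (3 + 16)⁻²)*311 = (415 + 19⁻²)*311 = (415 + 1/361)*311 = (149816/361)*311 = 46592776/361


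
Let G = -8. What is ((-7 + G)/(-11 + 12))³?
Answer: -3375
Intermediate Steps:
((-7 + G)/(-11 + 12))³ = ((-7 - 8)/(-11 + 12))³ = (-15/1)³ = (-15*1)³ = (-15)³ = -3375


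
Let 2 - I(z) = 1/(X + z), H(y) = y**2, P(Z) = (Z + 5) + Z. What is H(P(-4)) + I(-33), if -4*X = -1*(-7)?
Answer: 1533/139 ≈ 11.029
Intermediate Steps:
X = -7/4 (X = -(-1)*(-7)/4 = -1/4*7 = -7/4 ≈ -1.7500)
P(Z) = 5 + 2*Z (P(Z) = (5 + Z) + Z = 5 + 2*Z)
I(z) = 2 - 1/(-7/4 + z)
H(P(-4)) + I(-33) = (5 + 2*(-4))**2 + 2*(-9 + 4*(-33))/(-7 + 4*(-33)) = (5 - 8)**2 + 2*(-9 - 132)/(-7 - 132) = (-3)**2 + 2*(-141)/(-139) = 9 + 2*(-1/139)*(-141) = 9 + 282/139 = 1533/139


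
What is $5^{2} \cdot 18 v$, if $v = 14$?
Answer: $6300$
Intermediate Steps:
$5^{2} \cdot 18 v = 5^{2} \cdot 18 \cdot 14 = 25 \cdot 18 \cdot 14 = 450 \cdot 14 = 6300$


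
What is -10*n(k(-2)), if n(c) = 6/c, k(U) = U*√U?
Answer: -15*I*√2 ≈ -21.213*I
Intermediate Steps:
k(U) = U^(3/2)
-10*n(k(-2)) = -60/((-2)^(3/2)) = -60/((-2*I*√2)) = -60*I*√2/4 = -15*I*√2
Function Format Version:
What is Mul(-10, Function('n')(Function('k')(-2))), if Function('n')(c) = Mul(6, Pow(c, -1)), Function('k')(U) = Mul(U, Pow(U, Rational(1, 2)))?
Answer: Mul(-15, I, Pow(2, Rational(1, 2))) ≈ Mul(-21.213, I)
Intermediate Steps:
Function('k')(U) = Pow(U, Rational(3, 2))
Mul(-10, Function('n')(Function('k')(-2))) = Mul(-10, Mul(6, Pow(Pow(-2, Rational(3, 2)), -1))) = Mul(-10, Mul(6, Pow(Mul(-2, I, Pow(2, Rational(1, 2))), -1))) = Mul(-10, Mul(6, Mul(Rational(1, 4), I, Pow(2, Rational(1, 2))))) = Mul(-10, Mul(Rational(3, 2), I, Pow(2, Rational(1, 2)))) = Mul(-15, I, Pow(2, Rational(1, 2)))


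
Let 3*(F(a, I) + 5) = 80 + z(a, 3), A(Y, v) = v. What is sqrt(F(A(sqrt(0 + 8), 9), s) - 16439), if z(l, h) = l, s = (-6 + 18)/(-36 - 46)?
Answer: I*sqrt(147729)/3 ≈ 128.12*I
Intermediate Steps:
s = -6/41 (s = 12/(-82) = 12*(-1/82) = -6/41 ≈ -0.14634)
F(a, I) = 65/3 + a/3 (F(a, I) = -5 + (80 + a)/3 = -5 + (80/3 + a/3) = 65/3 + a/3)
sqrt(F(A(sqrt(0 + 8), 9), s) - 16439) = sqrt((65/3 + (1/3)*9) - 16439) = sqrt((65/3 + 3) - 16439) = sqrt(74/3 - 16439) = sqrt(-49243/3) = I*sqrt(147729)/3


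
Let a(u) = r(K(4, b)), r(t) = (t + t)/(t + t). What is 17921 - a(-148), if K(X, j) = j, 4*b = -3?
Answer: 17920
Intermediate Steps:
b = -¾ (b = (¼)*(-3) = -¾ ≈ -0.75000)
r(t) = 1 (r(t) = (2*t)/((2*t)) = (2*t)*(1/(2*t)) = 1)
a(u) = 1
17921 - a(-148) = 17921 - 1*1 = 17921 - 1 = 17920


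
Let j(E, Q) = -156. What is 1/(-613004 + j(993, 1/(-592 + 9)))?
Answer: -1/613160 ≈ -1.6309e-6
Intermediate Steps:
1/(-613004 + j(993, 1/(-592 + 9))) = 1/(-613004 - 156) = 1/(-613160) = -1/613160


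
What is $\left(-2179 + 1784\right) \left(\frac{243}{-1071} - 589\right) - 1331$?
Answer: $\frac{27538221}{119} \approx 2.3141 \cdot 10^{5}$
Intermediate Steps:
$\left(-2179 + 1784\right) \left(\frac{243}{-1071} - 589\right) - 1331 = - 395 \left(243 \left(- \frac{1}{1071}\right) - 589\right) - 1331 = - 395 \left(- \frac{27}{119} - 589\right) - 1331 = \left(-395\right) \left(- \frac{70118}{119}\right) - 1331 = \frac{27696610}{119} - 1331 = \frac{27538221}{119}$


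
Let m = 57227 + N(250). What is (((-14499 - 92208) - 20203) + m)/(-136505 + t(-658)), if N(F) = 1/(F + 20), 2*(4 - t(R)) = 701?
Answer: 18814409/36949905 ≈ 0.50919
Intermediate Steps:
t(R) = -693/2 (t(R) = 4 - ½*701 = 4 - 701/2 = -693/2)
N(F) = 1/(20 + F)
m = 15451291/270 (m = 57227 + 1/(20 + 250) = 57227 + 1/270 = 15451291/270 ≈ 57227.)
(((-14499 - 92208) - 20203) + m)/(-136505 + t(-658)) = (((-14499 - 92208) - 20203) + 15451291/270)/(-136505 - 693/2) = ((-106707 - 20203) + 15451291/270)/(-273703/2) = (-126910 + 15451291/270)*(-2/273703) = -18814409/270*(-2/273703) = 18814409/36949905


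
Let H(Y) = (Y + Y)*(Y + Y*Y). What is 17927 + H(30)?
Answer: 73727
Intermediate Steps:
H(Y) = 2*Y*(Y + Y²) (H(Y) = (2*Y)*(Y + Y²) = 2*Y*(Y + Y²))
17927 + H(30) = 17927 + 2*30²*(1 + 30) = 17927 + 2*900*31 = 17927 + 55800 = 73727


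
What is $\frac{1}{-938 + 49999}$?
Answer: $\frac{1}{49061} \approx 2.0383 \cdot 10^{-5}$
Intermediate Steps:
$\frac{1}{-938 + 49999} = \frac{1}{49061}$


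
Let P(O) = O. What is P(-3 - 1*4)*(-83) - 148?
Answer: 433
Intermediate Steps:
P(-3 - 1*4)*(-83) - 148 = (-3 - 1*4)*(-83) - 148 = (-3 - 4)*(-83) - 148 = -7*(-83) - 148 = 581 - 148 = 433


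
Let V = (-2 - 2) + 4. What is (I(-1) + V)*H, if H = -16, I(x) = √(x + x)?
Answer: -16*I*√2 ≈ -22.627*I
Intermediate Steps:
I(x) = √2*√x (I(x) = √(2*x) = √2*√x)
V = 0 (V = -4 + 4 = 0)
(I(-1) + V)*H = (√2*√(-1) + 0)*(-16) = (√2*I + 0)*(-16) = (I*√2 + 0)*(-16) = (I*√2)*(-16) = -16*I*√2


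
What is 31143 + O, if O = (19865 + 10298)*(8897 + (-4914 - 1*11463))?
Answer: -225588097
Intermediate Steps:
O = -225619240 (O = 30163*(8897 + (-4914 - 11463)) = 30163*(8897 - 16377) = 30163*(-7480) = -225619240)
31143 + O = 31143 - 225619240 = -225588097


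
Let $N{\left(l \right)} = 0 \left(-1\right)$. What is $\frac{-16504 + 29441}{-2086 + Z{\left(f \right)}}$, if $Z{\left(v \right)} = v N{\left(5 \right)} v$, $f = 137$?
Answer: $- \frac{12937}{2086} \approx -6.2018$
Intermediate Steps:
$N{\left(l \right)} = 0$
$Z{\left(v \right)} = 0$ ($Z{\left(v \right)} = v 0 v = 0 v = 0$)
$\frac{-16504 + 29441}{-2086 + Z{\left(f \right)}} = \frac{-16504 + 29441}{-2086 + 0} = \frac{12937}{-2086} = 12937 \left(- \frac{1}{2086}\right) = - \frac{12937}{2086}$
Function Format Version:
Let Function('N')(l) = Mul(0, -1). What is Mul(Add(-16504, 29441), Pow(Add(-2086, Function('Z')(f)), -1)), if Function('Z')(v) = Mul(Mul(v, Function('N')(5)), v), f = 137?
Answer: Rational(-12937, 2086) ≈ -6.2018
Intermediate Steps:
Function('N')(l) = 0
Function('Z')(v) = 0 (Function('Z')(v) = Mul(Mul(v, 0), v) = Mul(0, v) = 0)
Mul(Add(-16504, 29441), Pow(Add(-2086, Function('Z')(f)), -1)) = Mul(Add(-16504, 29441), Pow(Add(-2086, 0), -1)) = Mul(12937, Pow(-2086, -1)) = Mul(12937, Rational(-1, 2086)) = Rational(-12937, 2086)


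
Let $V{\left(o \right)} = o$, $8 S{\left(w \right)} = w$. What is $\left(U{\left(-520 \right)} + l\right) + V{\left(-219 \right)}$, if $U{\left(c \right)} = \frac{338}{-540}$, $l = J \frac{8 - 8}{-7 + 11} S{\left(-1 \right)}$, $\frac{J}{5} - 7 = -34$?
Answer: $- \frac{59299}{270} \approx -219.63$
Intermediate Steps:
$S{\left(w \right)} = \frac{w}{8}$
$J = -135$ ($J = 35 + 5 \left(-34\right) = 35 - 170 = -135$)
$l = 0$ ($l = - 135 \frac{8 - 8}{-7 + 11} \cdot \frac{1}{8} \left(-1\right) = - 135 \cdot \frac{0}{4} \left(- \frac{1}{8}\right) = - 135 \cdot 0 \cdot \frac{1}{4} \left(- \frac{1}{8}\right) = \left(-135\right) 0 \left(- \frac{1}{8}\right) = 0 \left(- \frac{1}{8}\right) = 0$)
$U{\left(c \right)} = - \frac{169}{270}$ ($U{\left(c \right)} = 338 \left(- \frac{1}{540}\right) = - \frac{169}{270}$)
$\left(U{\left(-520 \right)} + l\right) + V{\left(-219 \right)} = \left(- \frac{169}{270} + 0\right) - 219 = - \frac{169}{270} - 219 = - \frac{59299}{270}$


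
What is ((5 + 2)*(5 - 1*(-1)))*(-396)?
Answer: -16632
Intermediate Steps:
((5 + 2)*(5 - 1*(-1)))*(-396) = (7*(5 + 1))*(-396) = (7*6)*(-396) = 42*(-396) = -16632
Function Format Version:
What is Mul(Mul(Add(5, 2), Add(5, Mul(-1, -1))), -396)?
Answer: -16632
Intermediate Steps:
Mul(Mul(Add(5, 2), Add(5, Mul(-1, -1))), -396) = Mul(Mul(7, Add(5, 1)), -396) = Mul(Mul(7, 6), -396) = Mul(42, -396) = -16632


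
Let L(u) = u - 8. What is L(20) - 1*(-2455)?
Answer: 2467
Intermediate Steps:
L(u) = -8 + u
L(20) - 1*(-2455) = (-8 + 20) - 1*(-2455) = 12 + 2455 = 2467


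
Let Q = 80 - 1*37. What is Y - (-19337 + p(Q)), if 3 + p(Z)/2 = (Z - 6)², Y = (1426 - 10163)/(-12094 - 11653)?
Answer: 394327672/23747 ≈ 16605.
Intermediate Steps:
Q = 43 (Q = 80 - 37 = 43)
Y = 8737/23747 (Y = -8737/(-23747) = -8737*(-1/23747) = 8737/23747 ≈ 0.36792)
p(Z) = -6 + 2*(-6 + Z)² (p(Z) = -6 + 2*(Z - 6)² = -6 + 2*(-6 + Z)²)
Y - (-19337 + p(Q)) = 8737/23747 - (-19337 + (-6 + 2*(-6 + 43)²)) = 8737/23747 - (-19337 + (-6 + 2*37²)) = 8737/23747 - (-19337 + (-6 + 2*1369)) = 8737/23747 - (-19337 + (-6 + 2738)) = 8737/23747 - (-19337 + 2732) = 8737/23747 - 1*(-16605) = 8737/23747 + 16605 = 394327672/23747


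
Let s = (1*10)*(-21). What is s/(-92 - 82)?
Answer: 35/29 ≈ 1.2069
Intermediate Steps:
s = -210 (s = 10*(-21) = -210)
s/(-92 - 82) = -210/(-92 - 82) = -210/(-174) = -1/174*(-210) = 35/29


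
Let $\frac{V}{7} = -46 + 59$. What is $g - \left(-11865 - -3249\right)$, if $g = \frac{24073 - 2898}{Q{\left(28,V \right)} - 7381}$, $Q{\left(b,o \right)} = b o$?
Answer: $\frac{41619953}{4833} \approx 8611.6$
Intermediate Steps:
$V = 91$ ($V = 7 \left(-46 + 59\right) = 7 \cdot 13 = 91$)
$g = - \frac{21175}{4833}$ ($g = \frac{24073 - 2898}{28 \cdot 91 - 7381} = \frac{21175}{2548 - 7381} = \frac{21175}{-4833} = 21175 \left(- \frac{1}{4833}\right) = - \frac{21175}{4833} \approx -4.3813$)
$g - \left(-11865 - -3249\right) = - \frac{21175}{4833} - \left(-11865 - -3249\right) = - \frac{21175}{4833} - \left(-11865 + 3249\right) = - \frac{21175}{4833} - -8616 = - \frac{21175}{4833} + 8616 = \frac{41619953}{4833}$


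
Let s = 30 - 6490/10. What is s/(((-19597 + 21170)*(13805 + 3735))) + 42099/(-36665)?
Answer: -232310357443/202320549860 ≈ -1.1482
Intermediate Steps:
s = -619 (s = 30 - 6490/10 = 30 - 59*11 = 30 - 649 = -619)
s/(((-19597 + 21170)*(13805 + 3735))) + 42099/(-36665) = -619*1/((-19597 + 21170)*(13805 + 3735)) + 42099/(-36665) = -619/(1573*17540) + 42099*(-1/36665) = -619/27590420 - 42099/36665 = -232310357443/202320549860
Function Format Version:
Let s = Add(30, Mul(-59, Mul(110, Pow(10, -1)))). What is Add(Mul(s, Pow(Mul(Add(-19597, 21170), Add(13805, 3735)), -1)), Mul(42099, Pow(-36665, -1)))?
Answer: Rational(-232310357443, 202320549860) ≈ -1.1482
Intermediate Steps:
s = -619 (s = Add(30, Mul(-59, Mul(110, Rational(1, 10)))) = Add(30, Mul(-59, 11)) = Add(30, -649) = -619)
Add(Mul(s, Pow(Mul(Add(-19597, 21170), Add(13805, 3735)), -1)), Mul(42099, Pow(-36665, -1))) = Add(Mul(-619, Pow(Mul(Add(-19597, 21170), Add(13805, 3735)), -1)), Mul(42099, Pow(-36665, -1))) = Add(Mul(-619, Pow(Mul(1573, 17540), -1)), Mul(42099, Rational(-1, 36665))) = Add(Mul(-619, Pow(27590420, -1)), Rational(-42099, 36665)) = Add(Mul(-619, Rational(1, 27590420)), Rational(-42099, 36665)) = Add(Rational(-619, 27590420), Rational(-42099, 36665)) = Rational(-232310357443, 202320549860)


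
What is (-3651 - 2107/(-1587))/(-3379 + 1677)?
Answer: 2896015/1350537 ≈ 2.1443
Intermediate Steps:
(-3651 - 2107/(-1587))/(-3379 + 1677) = (-3651 - 2107*(-1/1587))/(-1702) = (-3651 + 2107/1587)*(-1/1702) = -5792030/1587*(-1/1702) = 2896015/1350537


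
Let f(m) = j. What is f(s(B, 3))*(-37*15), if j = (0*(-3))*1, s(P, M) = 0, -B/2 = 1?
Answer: 0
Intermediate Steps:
B = -2 (B = -2*1 = -2)
j = 0 (j = 0*1 = 0)
f(m) = 0
f(s(B, 3))*(-37*15) = 0*(-37*15) = 0*(-555) = 0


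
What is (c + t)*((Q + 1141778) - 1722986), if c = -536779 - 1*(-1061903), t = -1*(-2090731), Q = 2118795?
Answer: 4022104641885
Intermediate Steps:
t = 2090731
c = 525124 (c = -536779 + 1061903 = 525124)
(c + t)*((Q + 1141778) - 1722986) = (525124 + 2090731)*((2118795 + 1141778) - 1722986) = 2615855*(3260573 - 1722986) = 2615855*1537587 = 4022104641885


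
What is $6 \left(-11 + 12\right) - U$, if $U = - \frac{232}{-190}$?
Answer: $\frac{454}{95} \approx 4.7789$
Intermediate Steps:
$U = \frac{116}{95}$ ($U = \left(-232\right) \left(- \frac{1}{190}\right) = \frac{116}{95} \approx 1.2211$)
$6 \left(-11 + 12\right) - U = 6 \left(-11 + 12\right) - \frac{116}{95} = 6 \cdot 1 - \frac{116}{95} = 6 - \frac{116}{95} = \frac{454}{95}$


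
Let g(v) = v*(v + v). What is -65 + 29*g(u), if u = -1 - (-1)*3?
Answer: 167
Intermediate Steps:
u = 2 (u = -1 - 1*(-3) = -1 + 3 = 2)
g(v) = 2*v**2 (g(v) = v*(2*v) = 2*v**2)
-65 + 29*g(u) = -65 + 29*(2*2**2) = -65 + 29*(2*4) = -65 + 29*8 = -65 + 232 = 167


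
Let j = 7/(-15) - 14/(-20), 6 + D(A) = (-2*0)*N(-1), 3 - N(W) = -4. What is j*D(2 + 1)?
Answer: -7/5 ≈ -1.4000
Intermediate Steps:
N(W) = 7 (N(W) = 3 - 1*(-4) = 3 + 4 = 7)
D(A) = -6 (D(A) = -6 - 2*0*7 = -6 + 0*7 = -6 + 0 = -6)
j = 7/30 (j = 7*(-1/15) - 14*(-1/20) = -7/15 + 7/10 = 7/30 ≈ 0.23333)
j*D(2 + 1) = (7/30)*(-6) = -7/5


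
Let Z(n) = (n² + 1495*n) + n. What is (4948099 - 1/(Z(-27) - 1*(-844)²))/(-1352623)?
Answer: -3720965499902/1017171143377 ≈ -3.6581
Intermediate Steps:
Z(n) = n² + 1496*n
(4948099 - 1/(Z(-27) - 1*(-844)²))/(-1352623) = (4948099 - 1/(-27*(1496 - 27) - 1*(-844)²))/(-1352623) = (4948099 - 1/(-27*1469 - 1*712336))*(-1/1352623) = (4948099 - 1/(-39663 - 712336))*(-1/1352623) = (4948099 - 1/(-751999))*(-1/1352623) = (4948099 - 1*(-1/751999))*(-1/1352623) = (4948099 + 1/751999)*(-1/1352623) = (3720965499902/751999)*(-1/1352623) = -3720965499902/1017171143377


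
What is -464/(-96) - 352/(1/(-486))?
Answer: 1026461/6 ≈ 1.7108e+5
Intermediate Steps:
-464/(-96) - 352/(1/(-486)) = -464*(-1/96) - 352/(-1/486) = 29/6 - 352*(-486) = 29/6 + 171072 = 1026461/6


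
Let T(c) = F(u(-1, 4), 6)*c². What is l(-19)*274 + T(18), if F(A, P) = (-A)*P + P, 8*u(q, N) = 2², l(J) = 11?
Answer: 3986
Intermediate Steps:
u(q, N) = ½ (u(q, N) = (⅛)*2² = (⅛)*4 = ½)
F(A, P) = P - A*P (F(A, P) = -A*P + P = P - A*P)
T(c) = 3*c² (T(c) = (6*(1 - 1*½))*c² = (6*(1 - ½))*c² = (6*(½))*c² = 3*c²)
l(-19)*274 + T(18) = 11*274 + 3*18² = 3014 + 3*324 = 3014 + 972 = 3986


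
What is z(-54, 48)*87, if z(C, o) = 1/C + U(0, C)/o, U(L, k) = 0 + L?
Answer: -29/18 ≈ -1.6111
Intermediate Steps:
U(L, k) = L
z(C, o) = 1/C (z(C, o) = 1/C + 0/o = 1/C + 0 = 1/C)
z(-54, 48)*87 = 87/(-54) = -1/54*87 = -29/18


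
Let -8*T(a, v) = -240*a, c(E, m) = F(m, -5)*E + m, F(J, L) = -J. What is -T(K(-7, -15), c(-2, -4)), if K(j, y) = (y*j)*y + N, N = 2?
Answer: 47190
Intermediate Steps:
c(E, m) = m - E*m (c(E, m) = (-m)*E + m = -E*m + m = m - E*m)
K(j, y) = 2 + j*y² (K(j, y) = (y*j)*y + 2 = (j*y)*y + 2 = j*y² + 2 = 2 + j*y²)
T(a, v) = 30*a (T(a, v) = -(-30)*a = 30*a)
-T(K(-7, -15), c(-2, -4)) = -30*(2 - 7*(-15)²) = -30*(2 - 7*225) = -30*(2 - 1575) = -30*(-1573) = -1*(-47190) = 47190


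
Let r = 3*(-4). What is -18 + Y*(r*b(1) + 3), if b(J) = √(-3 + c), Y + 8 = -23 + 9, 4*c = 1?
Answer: -84 + 132*I*√11 ≈ -84.0 + 437.79*I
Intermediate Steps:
c = ¼ (c = (¼)*1 = ¼ ≈ 0.25000)
r = -12
Y = -22 (Y = -8 + (-23 + 9) = -8 - 14 = -22)
b(J) = I*√11/2 (b(J) = √(-3 + ¼) = √(-11/4) = I*√11/2)
-18 + Y*(r*b(1) + 3) = -18 - 22*(-6*I*√11 + 3) = -18 - 22*(3 - 6*I*√11) = -18 + (-66 + 132*I*√11) = -84 + 132*I*√11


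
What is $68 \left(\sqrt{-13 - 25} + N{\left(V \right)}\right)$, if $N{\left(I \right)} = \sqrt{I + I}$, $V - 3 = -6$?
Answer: $68 i \left(\sqrt{6} + \sqrt{38}\right) \approx 585.75 i$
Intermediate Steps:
$V = -3$ ($V = 3 - 6 = -3$)
$N{\left(I \right)} = \sqrt{2} \sqrt{I}$ ($N{\left(I \right)} = \sqrt{2 I} = \sqrt{2} \sqrt{I}$)
$68 \left(\sqrt{-13 - 25} + N{\left(V \right)}\right) = 68 \left(\sqrt{-13 - 25} + \sqrt{2} \sqrt{-3}\right) = 68 \left(\sqrt{-38} + \sqrt{2} i \sqrt{3}\right) = 68 \left(i \sqrt{38} + i \sqrt{6}\right) = 68 \left(i \sqrt{6} + i \sqrt{38}\right) = 68 i \sqrt{6} + 68 i \sqrt{38}$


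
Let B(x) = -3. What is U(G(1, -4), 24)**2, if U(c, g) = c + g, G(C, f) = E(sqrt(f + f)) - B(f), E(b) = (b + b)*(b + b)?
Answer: 25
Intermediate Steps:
E(b) = 4*b**2 (E(b) = (2*b)*(2*b) = 4*b**2)
G(C, f) = 3 + 8*f (G(C, f) = 4*(sqrt(f + f))**2 - 1*(-3) = 4*(sqrt(2*f))**2 + 3 = 4*(sqrt(2)*sqrt(f))**2 + 3 = 4*(2*f) + 3 = 8*f + 3 = 3 + 8*f)
U(G(1, -4), 24)**2 = ((3 + 8*(-4)) + 24)**2 = ((3 - 32) + 24)**2 = (-29 + 24)**2 = (-5)**2 = 25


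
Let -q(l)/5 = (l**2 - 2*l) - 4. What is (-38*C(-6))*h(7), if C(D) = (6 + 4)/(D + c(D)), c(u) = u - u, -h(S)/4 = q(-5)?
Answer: 117800/3 ≈ 39267.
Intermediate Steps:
q(l) = 20 - 5*l**2 + 10*l (q(l) = -5*((l**2 - 2*l) - 4) = -5*(-4 + l**2 - 2*l) = 20 - 5*l**2 + 10*l)
h(S) = 620 (h(S) = -4*(20 - 5*(-5)**2 + 10*(-5)) = -4*(20 - 5*25 - 50) = -4*(20 - 125 - 50) = -4*(-155) = 620)
c(u) = 0
C(D) = 10/D (C(D) = (6 + 4)/(D + 0) = 10/D)
(-38*C(-6))*h(7) = -380/(-6)*620 = -380*(-1)/6*620 = -38*(-5/3)*620 = (190/3)*620 = 117800/3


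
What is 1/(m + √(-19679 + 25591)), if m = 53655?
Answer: 53655/2878853113 - 2*√1478/2878853113 ≈ 1.8611e-5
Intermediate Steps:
1/(m + √(-19679 + 25591)) = 1/(53655 + √(-19679 + 25591)) = 1/(53655 + √5912) = 1/(53655 + 2*√1478)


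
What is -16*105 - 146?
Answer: -1826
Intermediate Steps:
-16*105 - 146 = -1680 - 146 = -1826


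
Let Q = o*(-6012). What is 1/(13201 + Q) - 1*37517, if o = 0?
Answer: -495261916/13201 ≈ -37517.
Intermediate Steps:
Q = 0 (Q = 0*(-6012) = 0)
1/(13201 + Q) - 1*37517 = 1/(13201 + 0) - 1*37517 = 1/13201 - 37517 = -495261916/13201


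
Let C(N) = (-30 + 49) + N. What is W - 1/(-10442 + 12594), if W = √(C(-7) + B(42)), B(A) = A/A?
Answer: -1/2152 + √13 ≈ 3.6051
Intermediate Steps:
B(A) = 1
C(N) = 19 + N
W = √13 (W = √((19 - 7) + 1) = √(12 + 1) = √13 ≈ 3.6056)
W - 1/(-10442 + 12594) = √13 - 1/(-10442 + 12594) = √13 - 1/2152 = -1/2152 + √13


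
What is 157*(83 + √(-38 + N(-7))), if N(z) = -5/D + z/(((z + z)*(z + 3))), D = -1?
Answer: 13031 + 157*I*√530/4 ≈ 13031.0 + 903.6*I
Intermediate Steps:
N(z) = 5 + 1/(2*(3 + z)) (N(z) = -5/(-1) + z/(((z + z)*(z + 3))) = -5*(-1) + z/(((2*z)*(3 + z))) = 5 + z/((2*z*(3 + z))) = 5 + z*(1/(2*z*(3 + z))) = 5 + 1/(2*(3 + z)))
157*(83 + √(-38 + N(-7))) = 157*(83 + √(-38 + (31 + 10*(-7))/(2*(3 - 7)))) = 157*(83 + √(-38 + (½)*(31 - 70)/(-4))) = 157*(83 + √(-38 + (½)*(-¼)*(-39))) = 157*(83 + √(-38 + 39/8)) = 157*(83 + √(-265/8)) = 157*(83 + I*√530/4) = 13031 + 157*I*√530/4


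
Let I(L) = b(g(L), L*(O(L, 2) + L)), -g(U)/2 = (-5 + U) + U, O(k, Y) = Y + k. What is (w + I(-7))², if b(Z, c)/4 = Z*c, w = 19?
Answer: 163507369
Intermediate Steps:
g(U) = 10 - 4*U (g(U) = -2*((-5 + U) + U) = -2*(-5 + 2*U) = 10 - 4*U)
b(Z, c) = 4*Z*c (b(Z, c) = 4*(Z*c) = 4*Z*c)
I(L) = 4*L*(2 + 2*L)*(10 - 4*L) (I(L) = 4*(10 - 4*L)*(L*((2 + L) + L)) = 4*(10 - 4*L)*(L*(2 + 2*L)) = 4*L*(2 + 2*L)*(10 - 4*L))
(w + I(-7))² = (19 - 16*(-7)*(1 - 7)*(-5 + 2*(-7)))² = (19 - 16*(-7)*(-6)*(-5 - 14))² = (19 - 16*(-7)*(-6)*(-19))² = (19 + 12768)² = 12787² = 163507369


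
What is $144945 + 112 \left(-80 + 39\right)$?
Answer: $140353$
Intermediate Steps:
$144945 + 112 \left(-80 + 39\right) = 144945 + 112 \left(-41\right) = 144945 - 4592 = 140353$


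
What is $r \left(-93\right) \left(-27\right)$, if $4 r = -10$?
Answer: $- \frac{12555}{2} \approx -6277.5$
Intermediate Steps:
$r = - \frac{5}{2}$ ($r = \frac{1}{4} \left(-10\right) = - \frac{5}{2} \approx -2.5$)
$r \left(-93\right) \left(-27\right) = \left(- \frac{5}{2}\right) \left(-93\right) \left(-27\right) = \frac{465}{2} \left(-27\right) = - \frac{12555}{2}$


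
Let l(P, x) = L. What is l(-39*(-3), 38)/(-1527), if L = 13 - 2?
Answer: -11/1527 ≈ -0.0072037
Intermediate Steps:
L = 11
l(P, x) = 11
l(-39*(-3), 38)/(-1527) = 11/(-1527) = 11*(-1/1527) = -11/1527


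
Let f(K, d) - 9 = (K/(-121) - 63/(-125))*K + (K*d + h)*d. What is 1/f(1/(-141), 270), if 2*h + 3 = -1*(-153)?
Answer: 300700125/5936414394907 ≈ 5.0653e-5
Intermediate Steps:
h = 75 (h = -3/2 + (-1*(-153))/2 = -3/2 + (½)*153 = -3/2 + 153/2 = 75)
f(K, d) = 9 + K*(63/125 - K/121) + d*(75 + K*d) (f(K, d) = 9 + ((K/(-121) - 63/(-125))*K + (K*d + 75)*d) = 9 + ((K*(-1/121) - 63*(-1/125))*K + (75 + K*d)*d) = 9 + ((-K/121 + 63/125)*K + d*(75 + K*d)) = 9 + ((63/125 - K/121)*K + d*(75 + K*d)) = 9 + (K*(63/125 - K/121) + d*(75 + K*d)) = 9 + K*(63/125 - K/121) + d*(75 + K*d))
1/f(1/(-141), 270) = 1/(9 + 75*270 - (1/(-141))²/121 + (63/125)/(-141) + 270²/(-141)) = 1/(9 + 20250 - (-1/141)²/121 + (63/125)*(-1/141) - 1/141*72900) = 1/(9 + 20250 - 1/121*1/19881 - 21/5875 - 24300/47) = 1/(9 + 20250 - 1/2405601 - 21/5875 - 24300/47) = 1/(5936414394907/300700125) = 300700125/5936414394907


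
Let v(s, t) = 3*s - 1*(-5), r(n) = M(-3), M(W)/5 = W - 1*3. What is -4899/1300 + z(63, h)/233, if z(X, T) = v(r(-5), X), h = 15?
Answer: -1251967/302900 ≈ -4.1333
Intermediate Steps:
M(W) = -15 + 5*W (M(W) = 5*(W - 1*3) = 5*(W - 3) = 5*(-3 + W) = -15 + 5*W)
r(n) = -30 (r(n) = -15 + 5*(-3) = -15 - 15 = -30)
v(s, t) = 5 + 3*s (v(s, t) = 3*s + 5 = 5 + 3*s)
z(X, T) = -85 (z(X, T) = 5 + 3*(-30) = 5 - 90 = -85)
-4899/1300 + z(63, h)/233 = -4899/1300 - 85/233 = -1251967/302900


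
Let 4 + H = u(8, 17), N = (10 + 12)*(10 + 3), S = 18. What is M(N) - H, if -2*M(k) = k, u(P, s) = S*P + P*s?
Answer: -419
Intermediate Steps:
N = 286 (N = 22*13 = 286)
u(P, s) = 18*P + P*s
H = 276 (H = -4 + 8*(18 + 17) = -4 + 8*35 = -4 + 280 = 276)
M(k) = -k/2
M(N) - H = -1/2*286 - 1*276 = -143 - 276 = -419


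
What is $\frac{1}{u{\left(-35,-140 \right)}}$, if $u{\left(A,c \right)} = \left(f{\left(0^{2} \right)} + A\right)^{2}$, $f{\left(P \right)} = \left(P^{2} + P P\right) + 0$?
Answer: $\frac{1}{1225} \approx 0.00081633$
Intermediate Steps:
$f{\left(P \right)} = 2 P^{2}$ ($f{\left(P \right)} = \left(P^{2} + P^{2}\right) + 0 = 2 P^{2} + 0 = 2 P^{2}$)
$u{\left(A,c \right)} = A^{2}$ ($u{\left(A,c \right)} = \left(2 \left(0^{2}\right)^{2} + A\right)^{2} = \left(2 \cdot 0^{2} + A\right)^{2} = \left(2 \cdot 0 + A\right)^{2} = \left(0 + A\right)^{2} = A^{2}$)
$\frac{1}{u{\left(-35,-140 \right)}} = \frac{1}{\left(-35\right)^{2}} = \frac{1}{1225}$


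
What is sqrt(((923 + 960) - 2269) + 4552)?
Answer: sqrt(4166) ≈ 64.545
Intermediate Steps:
sqrt(((923 + 960) - 2269) + 4552) = sqrt((1883 - 2269) + 4552) = sqrt(-386 + 4552) = sqrt(4166)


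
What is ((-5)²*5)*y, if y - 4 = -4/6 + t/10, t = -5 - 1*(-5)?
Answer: 1250/3 ≈ 416.67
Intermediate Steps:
t = 0 (t = -5 + 5 = 0)
y = 10/3 (y = 4 + (-4/6 + 0/10) = 4 + (-4*⅙ + 0*(⅒)) = 4 + (-⅔ + 0) = 4 - ⅔ = 10/3 ≈ 3.3333)
((-5)²*5)*y = ((-5)²*5)*(10/3) = (25*5)*(10/3) = 125*(10/3) = 1250/3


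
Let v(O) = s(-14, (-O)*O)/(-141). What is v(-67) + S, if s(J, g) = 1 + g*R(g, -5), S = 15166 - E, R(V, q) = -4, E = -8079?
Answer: 3259588/141 ≈ 23118.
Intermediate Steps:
S = 23245 (S = 15166 - 1*(-8079) = 15166 + 8079 = 23245)
s(J, g) = 1 - 4*g (s(J, g) = 1 + g*(-4) = 1 - 4*g)
v(O) = -1/141 - 4*O**2/141 (v(O) = (1 - 4*(-O)*O)/(-141) = (1 - (-4)*O**2)*(-1/141) = (1 + 4*O**2)*(-1/141) = -1/141 - 4*O**2/141)
v(-67) + S = (-1/141 - 4/141*(-67)**2) + 23245 = (-1/141 - 4/141*4489) + 23245 = (-1/141 - 17956/141) + 23245 = -17957/141 + 23245 = 3259588/141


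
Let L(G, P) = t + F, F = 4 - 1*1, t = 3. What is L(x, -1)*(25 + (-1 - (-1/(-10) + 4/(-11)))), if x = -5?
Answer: 8007/55 ≈ 145.58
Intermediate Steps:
F = 3 (F = 4 - 1 = 3)
L(G, P) = 6 (L(G, P) = 3 + 3 = 6)
L(x, -1)*(25 + (-1 - (-1/(-10) + 4/(-11)))) = 6*(25 + (-1 - (-1/(-10) + 4/(-11)))) = 6*(25 + (-1 - (-1*(-⅒) + 4*(-1/11)))) = 6*(25 + (-1 - (⅒ - 4/11))) = 6*(25 + (-1 - 1*(-29/110))) = 6*(25 + (-1 + 29/110)) = 6*(25 - 81/110) = 6*(2669/110) = 8007/55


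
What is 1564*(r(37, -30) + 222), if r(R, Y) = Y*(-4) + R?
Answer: 592756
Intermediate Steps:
r(R, Y) = R - 4*Y (r(R, Y) = -4*Y + R = R - 4*Y)
1564*(r(37, -30) + 222) = 1564*((37 - 4*(-30)) + 222) = 1564*((37 + 120) + 222) = 1564*(157 + 222) = 1564*379 = 592756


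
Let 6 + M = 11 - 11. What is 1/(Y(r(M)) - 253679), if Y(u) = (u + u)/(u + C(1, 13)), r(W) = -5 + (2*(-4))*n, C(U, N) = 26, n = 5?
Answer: -19/4819811 ≈ -3.9421e-6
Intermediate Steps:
M = -6 (M = -6 + (11 - 11) = -6 + 0 = -6)
r(W) = -45 (r(W) = -5 + (2*(-4))*5 = -5 - 8*5 = -5 - 40 = -45)
Y(u) = 2*u/(26 + u) (Y(u) = (u + u)/(u + 26) = (2*u)/(26 + u) = 2*u/(26 + u))
1/(Y(r(M)) - 253679) = 1/(2*(-45)/(26 - 45) - 253679) = 1/(2*(-45)/(-19) - 253679) = 1/(2*(-45)*(-1/19) - 253679) = 1/(90/19 - 253679) = 1/(-4819811/19) = -19/4819811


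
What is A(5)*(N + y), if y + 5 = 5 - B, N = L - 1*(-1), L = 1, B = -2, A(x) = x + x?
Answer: 40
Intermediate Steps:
A(x) = 2*x
N = 2 (N = 1 - 1*(-1) = 1 + 1 = 2)
y = 2 (y = -5 + (5 - 1*(-2)) = -5 + (5 + 2) = -5 + 7 = 2)
A(5)*(N + y) = (2*5)*(2 + 2) = 10*4 = 40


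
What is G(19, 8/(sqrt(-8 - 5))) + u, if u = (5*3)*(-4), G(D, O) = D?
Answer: -41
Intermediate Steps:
u = -60 (u = 15*(-4) = -60)
G(19, 8/(sqrt(-8 - 5))) + u = 19 - 60 = -41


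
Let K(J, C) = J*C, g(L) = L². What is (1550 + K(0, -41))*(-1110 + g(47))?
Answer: 1703450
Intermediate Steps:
K(J, C) = C*J
(1550 + K(0, -41))*(-1110 + g(47)) = (1550 - 41*0)*(-1110 + 47²) = (1550 + 0)*(-1110 + 2209) = 1550*1099 = 1703450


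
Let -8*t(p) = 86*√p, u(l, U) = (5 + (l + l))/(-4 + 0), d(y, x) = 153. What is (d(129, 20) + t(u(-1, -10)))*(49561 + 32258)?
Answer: 12518307 - 3518217*I*√3/8 ≈ 1.2518e+7 - 7.6172e+5*I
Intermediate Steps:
u(l, U) = -5/4 - l/2 (u(l, U) = (5 + 2*l)/(-4) = (5 + 2*l)*(-¼) = -5/4 - l/2)
t(p) = -43*√p/4
(d(129, 20) + t(u(-1, -10)))*(49561 + 32258) = (153 - 43*√(-5/4 - ½*(-1))/4)*(49561 + 32258) = (153 - 43*√(-5/4 + ½)/4)*81819 = (153 - 43*I*√3/8)*81819 = 12518307 - 3518217*I*√3/8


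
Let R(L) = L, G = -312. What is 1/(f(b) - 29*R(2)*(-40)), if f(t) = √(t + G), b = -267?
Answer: 2320/5382979 - I*√579/5382979 ≈ 0.00043099 - 4.4701e-6*I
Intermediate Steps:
f(t) = √(-312 + t) (f(t) = √(t - 312) = √(-312 + t))
1/(f(b) - 29*R(2)*(-40)) = 1/(√(-312 - 267) - 29*2*(-40)) = 1/(√(-579) - 58*(-40)) = 1/(I*√579 + 2320) = 1/(2320 + I*√579)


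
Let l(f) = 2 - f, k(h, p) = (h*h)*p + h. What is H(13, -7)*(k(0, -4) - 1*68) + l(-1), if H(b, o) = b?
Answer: -881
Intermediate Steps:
k(h, p) = h + p*h**2 (k(h, p) = h**2*p + h = p*h**2 + h = h + p*h**2)
H(13, -7)*(k(0, -4) - 1*68) + l(-1) = 13*(0*(1 + 0*(-4)) - 1*68) + (2 - 1*(-1)) = 13*(0*(1 + 0) - 68) + (2 + 1) = 13*(0*1 - 68) + 3 = 13*(0 - 68) + 3 = 13*(-68) + 3 = -884 + 3 = -881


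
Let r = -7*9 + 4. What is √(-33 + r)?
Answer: 2*I*√23 ≈ 9.5917*I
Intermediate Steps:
r = -59 (r = -63 + 4 = -59)
√(-33 + r) = √(-33 - 59) = √(-92) = 2*I*√23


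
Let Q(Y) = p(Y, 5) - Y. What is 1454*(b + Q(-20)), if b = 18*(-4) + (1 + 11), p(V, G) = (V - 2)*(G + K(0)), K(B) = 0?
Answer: -218100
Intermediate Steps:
p(V, G) = G*(-2 + V) (p(V, G) = (V - 2)*(G + 0) = (-2 + V)*G = G*(-2 + V))
b = -60 (b = -72 + 12 = -60)
Q(Y) = -10 + 4*Y (Q(Y) = 5*(-2 + Y) - Y = (-10 + 5*Y) - Y = -10 + 4*Y)
1454*(b + Q(-20)) = 1454*(-60 + (-10 + 4*(-20))) = 1454*(-60 + (-10 - 80)) = 1454*(-60 - 90) = 1454*(-150) = -218100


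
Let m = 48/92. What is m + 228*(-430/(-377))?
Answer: 2259444/8671 ≈ 260.57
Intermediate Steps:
m = 12/23 (m = 48*(1/92) = 12/23 ≈ 0.52174)
m + 228*(-430/(-377)) = 12/23 + 228*(-430/(-377)) = 12/23 + 228*(-430*(-1/377)) = 12/23 + 228*(430/377) = 12/23 + 98040/377 = 2259444/8671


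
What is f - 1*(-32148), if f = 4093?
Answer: 36241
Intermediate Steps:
f - 1*(-32148) = 4093 - 1*(-32148) = 4093 + 32148 = 36241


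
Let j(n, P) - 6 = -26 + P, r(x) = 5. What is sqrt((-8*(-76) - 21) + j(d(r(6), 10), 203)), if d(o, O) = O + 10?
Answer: sqrt(770) ≈ 27.749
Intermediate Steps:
d(o, O) = 10 + O
j(n, P) = -20 + P (j(n, P) = 6 + (-26 + P) = -20 + P)
sqrt((-8*(-76) - 21) + j(d(r(6), 10), 203)) = sqrt((-8*(-76) - 21) + (-20 + 203)) = sqrt((608 - 21) + 183) = sqrt(587 + 183) = sqrt(770)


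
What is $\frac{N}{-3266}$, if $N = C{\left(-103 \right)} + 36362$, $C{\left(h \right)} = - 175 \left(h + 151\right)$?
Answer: $- \frac{13981}{1633} \approx -8.5615$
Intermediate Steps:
$C{\left(h \right)} = -26425 - 175 h$ ($C{\left(h \right)} = - 175 \left(151 + h\right) = -26425 - 175 h$)
$N = 27962$ ($N = \left(-26425 - -18025\right) + 36362 = \left(-26425 + 18025\right) + 36362 = -8400 + 36362 = 27962$)
$\frac{N}{-3266} = \frac{27962}{-3266} = 27962 \left(- \frac{1}{3266}\right) = - \frac{13981}{1633}$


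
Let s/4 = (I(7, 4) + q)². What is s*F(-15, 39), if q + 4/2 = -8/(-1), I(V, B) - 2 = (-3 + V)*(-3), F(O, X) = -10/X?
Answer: -640/39 ≈ -16.410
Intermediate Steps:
I(V, B) = 11 - 3*V (I(V, B) = 2 + (-3 + V)*(-3) = 2 + (9 - 3*V) = 11 - 3*V)
q = 6 (q = -2 - 8/(-1) = -2 - 8*(-1) = -2 + 8 = 6)
s = 64 (s = 4*((11 - 3*7) + 6)² = 4*((11 - 21) + 6)² = 4*(-10 + 6)² = 4*(-4)² = 4*16 = 64)
s*F(-15, 39) = 64*(-10/39) = -640/39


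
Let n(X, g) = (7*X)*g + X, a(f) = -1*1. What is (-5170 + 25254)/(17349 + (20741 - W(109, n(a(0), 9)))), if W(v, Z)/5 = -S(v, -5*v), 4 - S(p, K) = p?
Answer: 20084/37565 ≈ 0.53465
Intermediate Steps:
a(f) = -1
S(p, K) = 4 - p
n(X, g) = X + 7*X*g (n(X, g) = 7*X*g + X = X + 7*X*g)
W(v, Z) = -20 + 5*v (W(v, Z) = 5*(-(4 - v)) = 5*(-4 + v) = -20 + 5*v)
(-5170 + 25254)/(17349 + (20741 - W(109, n(a(0), 9)))) = (-5170 + 25254)/(17349 + (20741 - (-20 + 5*109))) = 20084/(17349 + (20741 - (-20 + 545))) = 20084/(17349 + (20741 - 1*525)) = 20084/(17349 + (20741 - 525)) = 20084/(17349 + 20216) = 20084/37565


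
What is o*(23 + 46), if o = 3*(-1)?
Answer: -207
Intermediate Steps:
o = -3
o*(23 + 46) = -3*(23 + 46) = -3*69 = -207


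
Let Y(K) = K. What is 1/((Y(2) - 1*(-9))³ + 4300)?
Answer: 1/5631 ≈ 0.00017759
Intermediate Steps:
1/((Y(2) - 1*(-9))³ + 4300) = 1/((2 - 1*(-9))³ + 4300) = 1/((2 + 9)³ + 4300) = 1/(11³ + 4300) = 1/(1331 + 4300) = 1/5631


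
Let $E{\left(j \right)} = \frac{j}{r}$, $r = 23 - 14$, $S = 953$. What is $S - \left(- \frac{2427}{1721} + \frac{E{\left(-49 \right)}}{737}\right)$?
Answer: $\frac{10895052149}{11415393} \approx 954.42$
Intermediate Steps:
$r = 9$ ($r = 23 - 14 = 9$)
$E{\left(j \right)} = \frac{j}{9}$
$S - \left(- \frac{2427}{1721} + \frac{E{\left(-49 \right)}}{737}\right) = 953 - \left(- \frac{2427}{1721} + \frac{\frac{1}{9} \left(-49\right)}{737}\right) = 953 - \left(\left(-2427\right) \frac{1}{1721} - \frac{49}{6633}\right) = 953 - \left(- \frac{2427}{1721} - \frac{49}{6633}\right) = 953 - - \frac{16182620}{11415393} = 953 + \frac{16182620}{11415393} = \frac{10895052149}{11415393}$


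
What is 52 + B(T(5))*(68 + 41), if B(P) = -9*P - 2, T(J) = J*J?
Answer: -24691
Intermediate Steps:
T(J) = J²
B(P) = -2 - 9*P
52 + B(T(5))*(68 + 41) = 52 + (-2 - 9*5²)*(68 + 41) = 52 + (-2 - 9*25)*109 = 52 + (-2 - 225)*109 = 52 - 227*109 = 52 - 24743 = -24691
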